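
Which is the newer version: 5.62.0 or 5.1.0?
5.62.0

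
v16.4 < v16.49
True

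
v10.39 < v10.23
False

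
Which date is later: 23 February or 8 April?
8 April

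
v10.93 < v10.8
False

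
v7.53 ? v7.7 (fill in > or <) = >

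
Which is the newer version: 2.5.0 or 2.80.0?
2.80.0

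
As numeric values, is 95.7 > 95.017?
True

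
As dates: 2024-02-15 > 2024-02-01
True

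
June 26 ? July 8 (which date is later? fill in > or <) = <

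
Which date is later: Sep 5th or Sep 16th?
Sep 16th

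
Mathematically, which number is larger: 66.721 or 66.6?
66.721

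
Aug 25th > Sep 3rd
False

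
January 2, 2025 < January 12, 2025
True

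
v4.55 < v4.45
False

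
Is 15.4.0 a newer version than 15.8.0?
No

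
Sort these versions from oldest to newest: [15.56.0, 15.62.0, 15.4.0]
[15.4.0, 15.56.0, 15.62.0]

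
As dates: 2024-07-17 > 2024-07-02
True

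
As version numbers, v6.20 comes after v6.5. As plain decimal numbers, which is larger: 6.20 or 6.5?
6.5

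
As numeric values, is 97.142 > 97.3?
False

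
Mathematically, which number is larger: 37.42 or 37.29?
37.42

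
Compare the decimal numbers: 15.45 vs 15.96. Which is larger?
15.96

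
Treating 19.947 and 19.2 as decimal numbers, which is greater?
19.947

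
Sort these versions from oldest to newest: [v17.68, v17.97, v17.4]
[v17.4, v17.68, v17.97]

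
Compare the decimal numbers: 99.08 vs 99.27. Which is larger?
99.27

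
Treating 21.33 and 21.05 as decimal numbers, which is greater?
21.33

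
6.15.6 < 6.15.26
True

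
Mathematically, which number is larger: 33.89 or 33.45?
33.89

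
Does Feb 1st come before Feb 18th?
Yes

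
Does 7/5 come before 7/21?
Yes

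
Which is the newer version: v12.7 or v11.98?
v12.7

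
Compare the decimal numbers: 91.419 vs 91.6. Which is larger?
91.6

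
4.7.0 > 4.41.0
False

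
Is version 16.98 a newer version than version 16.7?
Yes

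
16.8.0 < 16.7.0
False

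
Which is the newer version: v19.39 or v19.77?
v19.77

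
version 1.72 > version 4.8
False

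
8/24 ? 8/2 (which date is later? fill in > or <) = >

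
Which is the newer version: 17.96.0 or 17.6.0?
17.96.0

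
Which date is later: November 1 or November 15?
November 15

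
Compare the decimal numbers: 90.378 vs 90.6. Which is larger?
90.6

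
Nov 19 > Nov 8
True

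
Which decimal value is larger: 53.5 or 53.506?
53.506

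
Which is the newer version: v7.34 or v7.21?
v7.34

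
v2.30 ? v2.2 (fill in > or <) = >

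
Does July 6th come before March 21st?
No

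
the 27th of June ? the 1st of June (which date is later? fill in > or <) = >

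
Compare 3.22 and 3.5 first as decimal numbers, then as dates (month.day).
As decimals: 3.22 < 3.5. As dates: 3/22 is later than 3/5 (day 22 > day 5).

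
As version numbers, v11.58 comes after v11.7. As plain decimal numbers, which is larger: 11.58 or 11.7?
11.7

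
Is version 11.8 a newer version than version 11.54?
No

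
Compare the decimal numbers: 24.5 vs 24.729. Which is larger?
24.729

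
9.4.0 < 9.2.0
False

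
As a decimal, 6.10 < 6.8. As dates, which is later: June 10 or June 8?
June 10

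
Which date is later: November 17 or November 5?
November 17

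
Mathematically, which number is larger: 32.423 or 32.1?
32.423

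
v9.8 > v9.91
False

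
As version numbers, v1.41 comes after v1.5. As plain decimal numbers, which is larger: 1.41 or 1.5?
1.5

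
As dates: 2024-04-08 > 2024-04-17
False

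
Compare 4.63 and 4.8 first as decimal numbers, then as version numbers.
As decimals: 4.63 < 4.8. As versions: v4.63 > v4.8 (minor version 63 > 8).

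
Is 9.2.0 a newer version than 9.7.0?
No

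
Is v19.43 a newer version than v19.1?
Yes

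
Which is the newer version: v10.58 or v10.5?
v10.58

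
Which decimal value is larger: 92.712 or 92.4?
92.712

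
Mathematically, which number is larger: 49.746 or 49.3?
49.746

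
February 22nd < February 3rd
False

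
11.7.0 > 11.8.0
False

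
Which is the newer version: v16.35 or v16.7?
v16.35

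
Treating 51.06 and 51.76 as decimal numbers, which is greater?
51.76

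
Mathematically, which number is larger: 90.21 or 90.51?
90.51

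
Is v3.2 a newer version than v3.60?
No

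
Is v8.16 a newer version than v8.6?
Yes. Version numbers are compared segment by segment as integers, not as decimals: minor version 16 > 6, so v8.16 > v8.6 (even though the decimal 8.16 < 8.6).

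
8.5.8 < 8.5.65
True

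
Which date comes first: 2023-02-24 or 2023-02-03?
2023-02-03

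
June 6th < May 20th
False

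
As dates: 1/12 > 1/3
True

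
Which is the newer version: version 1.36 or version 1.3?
version 1.36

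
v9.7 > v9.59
False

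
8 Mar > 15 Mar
False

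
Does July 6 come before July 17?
Yes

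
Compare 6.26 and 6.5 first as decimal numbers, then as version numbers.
As decimals: 6.26 < 6.5. As versions: v6.26 > v6.5 (minor version 26 > 5).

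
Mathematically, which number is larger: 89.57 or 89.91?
89.91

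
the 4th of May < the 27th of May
True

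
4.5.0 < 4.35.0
True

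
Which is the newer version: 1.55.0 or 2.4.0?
2.4.0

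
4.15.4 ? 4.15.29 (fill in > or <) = <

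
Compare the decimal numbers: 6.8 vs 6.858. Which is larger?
6.858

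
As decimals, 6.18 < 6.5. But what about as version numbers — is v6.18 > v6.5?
True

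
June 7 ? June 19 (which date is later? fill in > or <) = <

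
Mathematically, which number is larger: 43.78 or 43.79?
43.79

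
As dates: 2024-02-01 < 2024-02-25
True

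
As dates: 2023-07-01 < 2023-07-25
True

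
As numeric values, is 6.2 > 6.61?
False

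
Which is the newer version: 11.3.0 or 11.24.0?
11.24.0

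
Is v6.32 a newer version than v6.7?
Yes. Version numbers are compared segment by segment as integers, not as decimals: minor version 32 > 7, so v6.32 > v6.7 (even though the decimal 6.32 < 6.7).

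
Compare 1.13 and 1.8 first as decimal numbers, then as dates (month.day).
As decimals: 1.13 < 1.8. As dates: 1/13 is later than 1/8 (day 13 > day 8).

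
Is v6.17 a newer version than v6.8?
Yes. Version numbers are compared segment by segment as integers, not as decimals: minor version 17 > 8, so v6.17 > v6.8 (even though the decimal 6.17 < 6.8).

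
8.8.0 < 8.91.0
True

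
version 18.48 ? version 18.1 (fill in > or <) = >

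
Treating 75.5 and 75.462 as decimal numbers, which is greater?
75.5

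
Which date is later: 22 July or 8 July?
22 July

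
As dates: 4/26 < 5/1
True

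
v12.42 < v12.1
False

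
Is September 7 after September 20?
No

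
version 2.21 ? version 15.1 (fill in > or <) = <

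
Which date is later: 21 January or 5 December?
5 December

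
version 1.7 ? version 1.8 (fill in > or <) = <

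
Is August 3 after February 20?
Yes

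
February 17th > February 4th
True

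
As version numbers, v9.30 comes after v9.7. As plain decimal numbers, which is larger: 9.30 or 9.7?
9.7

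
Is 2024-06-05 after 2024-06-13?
No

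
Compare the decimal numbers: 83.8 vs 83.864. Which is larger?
83.864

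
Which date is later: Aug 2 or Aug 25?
Aug 25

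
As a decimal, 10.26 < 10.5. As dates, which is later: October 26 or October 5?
October 26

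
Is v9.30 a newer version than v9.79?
No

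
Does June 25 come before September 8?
Yes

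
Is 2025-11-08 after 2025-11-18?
No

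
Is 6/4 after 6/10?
No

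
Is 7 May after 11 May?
No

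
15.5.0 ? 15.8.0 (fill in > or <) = <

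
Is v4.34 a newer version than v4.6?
Yes. Version numbers are compared segment by segment as integers, not as decimals: minor version 34 > 6, so v4.34 > v4.6 (even though the decimal 4.34 < 4.6).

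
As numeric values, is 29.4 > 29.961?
False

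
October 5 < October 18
True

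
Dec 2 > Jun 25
True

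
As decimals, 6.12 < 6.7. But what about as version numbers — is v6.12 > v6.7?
True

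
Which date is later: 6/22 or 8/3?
8/3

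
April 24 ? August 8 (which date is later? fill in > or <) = <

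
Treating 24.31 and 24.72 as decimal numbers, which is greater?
24.72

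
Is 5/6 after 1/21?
Yes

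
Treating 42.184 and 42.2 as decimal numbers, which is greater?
42.2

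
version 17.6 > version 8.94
True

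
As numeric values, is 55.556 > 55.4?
True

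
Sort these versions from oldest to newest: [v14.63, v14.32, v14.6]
[v14.6, v14.32, v14.63]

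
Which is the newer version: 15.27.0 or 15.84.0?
15.84.0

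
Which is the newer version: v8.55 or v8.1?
v8.55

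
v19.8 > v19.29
False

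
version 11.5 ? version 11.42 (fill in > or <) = <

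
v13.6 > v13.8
False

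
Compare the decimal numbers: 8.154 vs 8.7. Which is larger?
8.7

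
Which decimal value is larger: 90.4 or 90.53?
90.53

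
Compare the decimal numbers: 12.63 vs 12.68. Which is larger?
12.68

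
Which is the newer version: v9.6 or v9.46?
v9.46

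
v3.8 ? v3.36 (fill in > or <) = <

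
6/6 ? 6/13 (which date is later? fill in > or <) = <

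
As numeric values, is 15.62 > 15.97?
False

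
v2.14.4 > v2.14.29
False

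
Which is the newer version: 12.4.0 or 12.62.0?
12.62.0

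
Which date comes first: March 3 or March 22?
March 3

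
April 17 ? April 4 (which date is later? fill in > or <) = >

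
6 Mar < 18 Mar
True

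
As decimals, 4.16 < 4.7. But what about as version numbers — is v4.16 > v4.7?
True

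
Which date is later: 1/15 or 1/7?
1/15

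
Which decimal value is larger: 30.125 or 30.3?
30.3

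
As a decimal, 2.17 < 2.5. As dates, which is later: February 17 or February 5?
February 17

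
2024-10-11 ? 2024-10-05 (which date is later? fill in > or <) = >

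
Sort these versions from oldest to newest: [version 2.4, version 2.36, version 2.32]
[version 2.4, version 2.32, version 2.36]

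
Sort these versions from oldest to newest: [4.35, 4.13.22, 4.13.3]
[4.13.3, 4.13.22, 4.35]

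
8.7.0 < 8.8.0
True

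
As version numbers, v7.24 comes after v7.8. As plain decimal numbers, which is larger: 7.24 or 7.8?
7.8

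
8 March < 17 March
True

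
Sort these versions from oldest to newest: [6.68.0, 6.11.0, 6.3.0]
[6.3.0, 6.11.0, 6.68.0]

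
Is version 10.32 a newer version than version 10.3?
Yes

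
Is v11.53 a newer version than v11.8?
Yes. Version numbers are compared segment by segment as integers, not as decimals: minor version 53 > 8, so v11.53 > v11.8 (even though the decimal 11.53 < 11.8).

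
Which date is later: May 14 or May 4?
May 14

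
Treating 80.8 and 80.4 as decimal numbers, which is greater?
80.8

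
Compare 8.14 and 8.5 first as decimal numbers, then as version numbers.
As decimals: 8.14 < 8.5. As versions: v8.14 > v8.5 (minor version 14 > 5).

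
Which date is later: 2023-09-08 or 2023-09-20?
2023-09-20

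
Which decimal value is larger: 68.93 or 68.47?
68.93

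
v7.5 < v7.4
False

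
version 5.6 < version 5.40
True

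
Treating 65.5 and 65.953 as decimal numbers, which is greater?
65.953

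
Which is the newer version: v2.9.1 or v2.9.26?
v2.9.26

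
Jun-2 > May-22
True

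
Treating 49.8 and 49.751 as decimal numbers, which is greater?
49.8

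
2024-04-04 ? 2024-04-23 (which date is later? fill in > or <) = <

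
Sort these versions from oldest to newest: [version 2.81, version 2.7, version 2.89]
[version 2.7, version 2.81, version 2.89]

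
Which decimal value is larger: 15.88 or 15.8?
15.88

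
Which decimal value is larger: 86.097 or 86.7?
86.7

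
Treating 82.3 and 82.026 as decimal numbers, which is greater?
82.3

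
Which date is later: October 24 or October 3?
October 24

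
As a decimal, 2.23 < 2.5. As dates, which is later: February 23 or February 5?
February 23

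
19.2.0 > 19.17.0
False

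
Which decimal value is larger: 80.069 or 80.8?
80.8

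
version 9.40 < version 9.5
False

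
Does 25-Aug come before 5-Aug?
No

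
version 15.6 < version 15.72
True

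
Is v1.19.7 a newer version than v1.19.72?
No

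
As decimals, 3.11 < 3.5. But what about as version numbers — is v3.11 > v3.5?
True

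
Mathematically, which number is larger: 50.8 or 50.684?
50.8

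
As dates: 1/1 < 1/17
True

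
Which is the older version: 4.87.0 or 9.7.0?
4.87.0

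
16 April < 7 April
False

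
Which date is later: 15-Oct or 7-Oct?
15-Oct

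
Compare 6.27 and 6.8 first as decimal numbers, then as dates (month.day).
As decimals: 6.27 < 6.8. As dates: 6/27 is later than 6/8 (day 27 > day 8).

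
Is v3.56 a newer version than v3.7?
Yes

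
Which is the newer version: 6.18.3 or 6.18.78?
6.18.78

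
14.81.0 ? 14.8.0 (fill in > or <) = >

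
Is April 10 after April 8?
Yes. Day 10 comes after day 8 in April — this is a date comparison, not a decimal one (the decimal 4.10 would be smaller than 4.8).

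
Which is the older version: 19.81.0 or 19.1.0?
19.1.0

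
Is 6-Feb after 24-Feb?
No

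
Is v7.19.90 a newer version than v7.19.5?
Yes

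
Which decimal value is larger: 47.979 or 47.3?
47.979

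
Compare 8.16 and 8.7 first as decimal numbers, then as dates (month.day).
As decimals: 8.16 < 8.7. As dates: 8/16 is later than 8/7 (day 16 > day 7).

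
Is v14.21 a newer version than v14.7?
Yes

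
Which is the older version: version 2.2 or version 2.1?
version 2.1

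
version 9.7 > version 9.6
True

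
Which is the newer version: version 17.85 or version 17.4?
version 17.85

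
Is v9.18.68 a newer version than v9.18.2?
Yes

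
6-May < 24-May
True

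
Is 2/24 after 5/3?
No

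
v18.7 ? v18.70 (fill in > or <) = <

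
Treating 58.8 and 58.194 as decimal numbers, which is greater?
58.8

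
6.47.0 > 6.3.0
True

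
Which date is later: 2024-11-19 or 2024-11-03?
2024-11-19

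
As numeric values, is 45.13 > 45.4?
False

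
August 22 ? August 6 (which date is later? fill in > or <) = >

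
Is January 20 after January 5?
Yes. Day 20 comes after day 5 in January — this is a date comparison, not a decimal one (the decimal 1.20 would be smaller than 1.5).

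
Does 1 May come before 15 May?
Yes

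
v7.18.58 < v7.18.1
False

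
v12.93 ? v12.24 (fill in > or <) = >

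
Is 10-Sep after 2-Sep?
Yes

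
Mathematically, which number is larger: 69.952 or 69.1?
69.952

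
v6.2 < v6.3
True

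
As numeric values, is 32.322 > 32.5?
False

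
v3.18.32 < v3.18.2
False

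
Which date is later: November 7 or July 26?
November 7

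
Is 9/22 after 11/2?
No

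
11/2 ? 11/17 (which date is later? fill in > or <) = <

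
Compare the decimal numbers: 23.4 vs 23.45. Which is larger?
23.45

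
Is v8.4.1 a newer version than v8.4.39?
No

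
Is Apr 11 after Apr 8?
Yes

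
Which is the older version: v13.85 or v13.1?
v13.1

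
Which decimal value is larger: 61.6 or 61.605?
61.605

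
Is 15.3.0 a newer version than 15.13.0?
No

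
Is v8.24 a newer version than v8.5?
Yes. Version numbers are compared segment by segment as integers, not as decimals: minor version 24 > 5, so v8.24 > v8.5 (even though the decimal 8.24 < 8.5).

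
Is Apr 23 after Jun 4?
No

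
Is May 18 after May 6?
Yes. Day 18 comes after day 6 in May — this is a date comparison, not a decimal one (the decimal 5.18 would be smaller than 5.6).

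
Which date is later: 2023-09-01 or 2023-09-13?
2023-09-13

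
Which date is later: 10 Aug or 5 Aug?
10 Aug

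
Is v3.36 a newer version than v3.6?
Yes. Version numbers are compared segment by segment as integers, not as decimals: minor version 36 > 6, so v3.36 > v3.6 (even though the decimal 3.36 < 3.6).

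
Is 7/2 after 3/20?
Yes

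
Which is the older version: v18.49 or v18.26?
v18.26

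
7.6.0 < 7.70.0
True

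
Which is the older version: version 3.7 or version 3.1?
version 3.1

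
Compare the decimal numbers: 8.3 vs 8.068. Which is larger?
8.3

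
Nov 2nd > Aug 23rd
True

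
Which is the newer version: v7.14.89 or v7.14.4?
v7.14.89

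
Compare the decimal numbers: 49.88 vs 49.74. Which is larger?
49.88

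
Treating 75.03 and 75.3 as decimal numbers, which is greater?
75.3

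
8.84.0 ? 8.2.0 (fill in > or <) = >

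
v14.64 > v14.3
True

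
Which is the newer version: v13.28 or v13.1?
v13.28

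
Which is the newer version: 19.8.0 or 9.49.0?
19.8.0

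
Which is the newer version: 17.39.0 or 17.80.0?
17.80.0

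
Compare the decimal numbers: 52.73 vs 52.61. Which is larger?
52.73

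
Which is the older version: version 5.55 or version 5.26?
version 5.26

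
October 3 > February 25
True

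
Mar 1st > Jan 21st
True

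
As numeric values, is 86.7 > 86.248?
True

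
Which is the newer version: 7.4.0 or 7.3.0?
7.4.0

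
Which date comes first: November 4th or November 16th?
November 4th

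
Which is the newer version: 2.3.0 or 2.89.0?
2.89.0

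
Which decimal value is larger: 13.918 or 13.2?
13.918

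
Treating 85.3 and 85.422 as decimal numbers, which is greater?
85.422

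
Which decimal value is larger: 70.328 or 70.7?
70.7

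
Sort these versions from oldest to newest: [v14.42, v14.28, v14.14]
[v14.14, v14.28, v14.42]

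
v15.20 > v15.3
True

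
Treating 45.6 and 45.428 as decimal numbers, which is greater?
45.6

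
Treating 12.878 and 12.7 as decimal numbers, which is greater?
12.878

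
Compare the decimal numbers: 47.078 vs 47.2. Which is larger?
47.2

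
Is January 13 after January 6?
Yes. Day 13 comes after day 6 in January — this is a date comparison, not a decimal one (the decimal 1.13 would be smaller than 1.6).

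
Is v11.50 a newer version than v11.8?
Yes. Version numbers are compared segment by segment as integers, not as decimals: minor version 50 > 8, so v11.50 > v11.8 (even though the decimal 11.50 < 11.8).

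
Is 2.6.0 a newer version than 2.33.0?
No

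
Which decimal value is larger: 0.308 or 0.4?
0.4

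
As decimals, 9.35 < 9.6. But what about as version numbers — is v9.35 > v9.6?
True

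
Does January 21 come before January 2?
No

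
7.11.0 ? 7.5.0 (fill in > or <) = >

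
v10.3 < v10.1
False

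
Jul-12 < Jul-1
False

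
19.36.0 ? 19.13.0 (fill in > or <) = >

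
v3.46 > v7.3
False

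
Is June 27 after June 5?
Yes. Day 27 comes after day 5 in June — this is a date comparison, not a decimal one (the decimal 6.27 would be smaller than 6.5).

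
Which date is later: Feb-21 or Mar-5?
Mar-5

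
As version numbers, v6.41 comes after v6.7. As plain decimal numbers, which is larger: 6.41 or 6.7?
6.7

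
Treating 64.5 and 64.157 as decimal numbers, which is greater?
64.5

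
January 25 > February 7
False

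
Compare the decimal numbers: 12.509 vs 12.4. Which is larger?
12.509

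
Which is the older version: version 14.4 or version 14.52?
version 14.4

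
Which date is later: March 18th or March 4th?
March 18th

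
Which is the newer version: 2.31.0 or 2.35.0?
2.35.0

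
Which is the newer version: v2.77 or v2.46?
v2.77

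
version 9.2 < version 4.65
False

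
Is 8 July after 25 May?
Yes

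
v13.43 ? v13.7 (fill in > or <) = >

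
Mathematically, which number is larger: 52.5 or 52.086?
52.5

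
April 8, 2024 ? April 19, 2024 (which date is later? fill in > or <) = <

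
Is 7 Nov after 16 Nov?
No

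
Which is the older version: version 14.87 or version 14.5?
version 14.5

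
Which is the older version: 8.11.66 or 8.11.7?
8.11.7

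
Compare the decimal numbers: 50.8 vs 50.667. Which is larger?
50.8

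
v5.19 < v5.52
True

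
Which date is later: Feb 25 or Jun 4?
Jun 4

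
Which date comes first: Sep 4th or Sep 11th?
Sep 4th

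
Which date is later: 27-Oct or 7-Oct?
27-Oct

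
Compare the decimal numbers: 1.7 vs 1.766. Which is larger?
1.766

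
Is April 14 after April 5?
Yes. Day 14 comes after day 5 in April — this is a date comparison, not a decimal one (the decimal 4.14 would be smaller than 4.5).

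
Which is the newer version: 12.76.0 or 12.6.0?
12.76.0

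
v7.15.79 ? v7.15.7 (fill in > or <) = >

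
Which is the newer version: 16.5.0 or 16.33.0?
16.33.0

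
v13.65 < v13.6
False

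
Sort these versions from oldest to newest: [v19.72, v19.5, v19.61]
[v19.5, v19.61, v19.72]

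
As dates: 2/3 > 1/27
True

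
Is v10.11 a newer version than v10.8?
Yes. Version numbers are compared segment by segment as integers, not as decimals: minor version 11 > 8, so v10.11 > v10.8 (even though the decimal 10.11 < 10.8).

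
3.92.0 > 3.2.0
True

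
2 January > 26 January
False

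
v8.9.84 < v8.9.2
False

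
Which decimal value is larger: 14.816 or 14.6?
14.816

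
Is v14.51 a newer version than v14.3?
Yes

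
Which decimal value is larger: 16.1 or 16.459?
16.459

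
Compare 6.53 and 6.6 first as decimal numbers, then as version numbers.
As decimals: 6.53 < 6.6. As versions: v6.53 > v6.6 (minor version 53 > 6).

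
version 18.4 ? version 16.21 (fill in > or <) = >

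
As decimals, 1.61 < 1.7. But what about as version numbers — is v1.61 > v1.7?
True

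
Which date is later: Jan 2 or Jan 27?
Jan 27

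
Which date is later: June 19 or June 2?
June 19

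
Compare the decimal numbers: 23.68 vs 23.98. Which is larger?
23.98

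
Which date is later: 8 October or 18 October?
18 October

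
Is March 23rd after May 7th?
No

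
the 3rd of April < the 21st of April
True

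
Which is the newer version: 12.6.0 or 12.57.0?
12.57.0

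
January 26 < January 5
False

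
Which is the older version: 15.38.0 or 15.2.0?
15.2.0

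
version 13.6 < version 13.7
True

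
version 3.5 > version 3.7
False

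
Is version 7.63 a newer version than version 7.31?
Yes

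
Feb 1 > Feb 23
False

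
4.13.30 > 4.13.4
True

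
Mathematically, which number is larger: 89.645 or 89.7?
89.7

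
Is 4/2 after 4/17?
No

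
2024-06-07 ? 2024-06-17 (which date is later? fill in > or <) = <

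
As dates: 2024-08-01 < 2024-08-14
True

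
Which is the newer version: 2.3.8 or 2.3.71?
2.3.71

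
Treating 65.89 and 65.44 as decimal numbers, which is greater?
65.89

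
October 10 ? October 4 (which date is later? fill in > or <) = >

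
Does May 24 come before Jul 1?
Yes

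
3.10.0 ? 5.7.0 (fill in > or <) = <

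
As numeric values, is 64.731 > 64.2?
True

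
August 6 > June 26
True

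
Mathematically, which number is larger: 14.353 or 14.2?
14.353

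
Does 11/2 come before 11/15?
Yes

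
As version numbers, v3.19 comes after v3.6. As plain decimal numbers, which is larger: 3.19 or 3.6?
3.6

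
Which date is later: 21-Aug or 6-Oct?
6-Oct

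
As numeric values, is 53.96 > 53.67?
True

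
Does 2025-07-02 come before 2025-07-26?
Yes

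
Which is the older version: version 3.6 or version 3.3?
version 3.3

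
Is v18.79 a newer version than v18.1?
Yes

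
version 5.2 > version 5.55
False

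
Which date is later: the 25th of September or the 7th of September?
the 25th of September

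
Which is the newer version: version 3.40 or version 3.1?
version 3.40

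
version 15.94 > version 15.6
True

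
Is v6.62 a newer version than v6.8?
Yes. Version numbers are compared segment by segment as integers, not as decimals: minor version 62 > 8, so v6.62 > v6.8 (even though the decimal 6.62 < 6.8).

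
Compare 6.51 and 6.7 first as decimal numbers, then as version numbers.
As decimals: 6.51 < 6.7. As versions: v6.51 > v6.7 (minor version 51 > 7).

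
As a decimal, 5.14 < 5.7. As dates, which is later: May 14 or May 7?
May 14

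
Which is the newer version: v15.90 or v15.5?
v15.90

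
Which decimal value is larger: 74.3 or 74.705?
74.705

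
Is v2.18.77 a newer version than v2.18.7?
Yes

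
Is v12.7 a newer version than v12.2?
Yes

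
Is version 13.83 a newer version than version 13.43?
Yes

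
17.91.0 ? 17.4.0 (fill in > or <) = >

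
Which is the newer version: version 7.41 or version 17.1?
version 17.1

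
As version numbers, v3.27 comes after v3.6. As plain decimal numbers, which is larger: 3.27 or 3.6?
3.6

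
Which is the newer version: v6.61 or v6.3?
v6.61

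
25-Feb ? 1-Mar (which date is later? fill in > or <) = <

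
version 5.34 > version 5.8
True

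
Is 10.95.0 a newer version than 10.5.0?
Yes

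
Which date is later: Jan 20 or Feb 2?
Feb 2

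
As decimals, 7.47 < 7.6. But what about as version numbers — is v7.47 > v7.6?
True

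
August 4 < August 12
True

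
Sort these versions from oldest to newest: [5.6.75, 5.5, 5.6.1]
[5.5, 5.6.1, 5.6.75]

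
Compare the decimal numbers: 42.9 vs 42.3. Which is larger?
42.9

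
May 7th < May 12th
True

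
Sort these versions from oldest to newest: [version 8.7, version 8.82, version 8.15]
[version 8.7, version 8.15, version 8.82]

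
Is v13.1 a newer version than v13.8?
No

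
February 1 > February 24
False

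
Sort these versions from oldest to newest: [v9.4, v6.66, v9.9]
[v6.66, v9.4, v9.9]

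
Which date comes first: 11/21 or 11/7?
11/7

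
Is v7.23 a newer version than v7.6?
Yes. Version numbers are compared segment by segment as integers, not as decimals: minor version 23 > 6, so v7.23 > v7.6 (even though the decimal 7.23 < 7.6).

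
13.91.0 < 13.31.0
False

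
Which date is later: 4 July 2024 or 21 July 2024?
21 July 2024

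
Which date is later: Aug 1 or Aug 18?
Aug 18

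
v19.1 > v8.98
True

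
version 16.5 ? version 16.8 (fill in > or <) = <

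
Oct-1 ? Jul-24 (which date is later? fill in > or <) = >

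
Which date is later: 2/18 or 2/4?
2/18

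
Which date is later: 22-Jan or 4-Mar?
4-Mar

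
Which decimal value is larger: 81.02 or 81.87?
81.87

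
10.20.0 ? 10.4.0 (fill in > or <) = >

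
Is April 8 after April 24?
No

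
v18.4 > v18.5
False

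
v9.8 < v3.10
False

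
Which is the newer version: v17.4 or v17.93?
v17.93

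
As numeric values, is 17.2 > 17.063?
True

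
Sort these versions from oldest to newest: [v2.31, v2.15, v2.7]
[v2.7, v2.15, v2.31]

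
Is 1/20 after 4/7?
No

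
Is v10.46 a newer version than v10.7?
Yes. Version numbers are compared segment by segment as integers, not as decimals: minor version 46 > 7, so v10.46 > v10.7 (even though the decimal 10.46 < 10.7).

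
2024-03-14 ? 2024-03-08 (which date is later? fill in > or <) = >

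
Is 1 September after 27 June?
Yes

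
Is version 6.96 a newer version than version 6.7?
Yes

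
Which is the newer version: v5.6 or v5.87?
v5.87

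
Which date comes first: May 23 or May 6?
May 6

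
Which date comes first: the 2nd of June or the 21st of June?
the 2nd of June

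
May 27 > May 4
True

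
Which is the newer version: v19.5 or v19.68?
v19.68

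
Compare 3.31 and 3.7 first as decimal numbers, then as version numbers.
As decimals: 3.31 < 3.7. As versions: v3.31 > v3.7 (minor version 31 > 7).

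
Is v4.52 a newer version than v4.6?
Yes. Version numbers are compared segment by segment as integers, not as decimals: minor version 52 > 6, so v4.52 > v4.6 (even though the decimal 4.52 < 4.6).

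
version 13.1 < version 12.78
False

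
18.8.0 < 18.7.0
False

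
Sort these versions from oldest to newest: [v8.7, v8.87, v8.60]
[v8.7, v8.60, v8.87]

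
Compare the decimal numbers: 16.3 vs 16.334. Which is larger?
16.334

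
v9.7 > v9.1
True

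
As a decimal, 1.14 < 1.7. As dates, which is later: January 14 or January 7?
January 14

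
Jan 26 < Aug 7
True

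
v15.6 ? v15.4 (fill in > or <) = >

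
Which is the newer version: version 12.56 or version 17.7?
version 17.7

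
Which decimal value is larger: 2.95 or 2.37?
2.95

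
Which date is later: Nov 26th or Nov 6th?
Nov 26th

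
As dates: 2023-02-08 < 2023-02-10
True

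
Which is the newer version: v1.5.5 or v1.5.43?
v1.5.43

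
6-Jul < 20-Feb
False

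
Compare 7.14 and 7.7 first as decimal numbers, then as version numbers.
As decimals: 7.14 < 7.7. As versions: v7.14 > v7.7 (minor version 14 > 7).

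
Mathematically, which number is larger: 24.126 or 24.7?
24.7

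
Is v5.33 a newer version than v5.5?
Yes. Version numbers are compared segment by segment as integers, not as decimals: minor version 33 > 5, so v5.33 > v5.5 (even though the decimal 5.33 < 5.5).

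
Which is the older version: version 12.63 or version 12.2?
version 12.2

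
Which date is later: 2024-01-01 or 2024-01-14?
2024-01-14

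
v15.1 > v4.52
True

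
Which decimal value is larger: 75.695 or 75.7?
75.7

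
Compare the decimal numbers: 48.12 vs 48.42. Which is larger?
48.42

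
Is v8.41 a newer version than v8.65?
No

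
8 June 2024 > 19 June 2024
False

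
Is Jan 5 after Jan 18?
No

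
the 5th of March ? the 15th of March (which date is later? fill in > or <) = <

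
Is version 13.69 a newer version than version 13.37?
Yes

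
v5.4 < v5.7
True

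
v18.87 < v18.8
False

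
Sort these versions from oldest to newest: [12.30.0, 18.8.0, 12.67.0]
[12.30.0, 12.67.0, 18.8.0]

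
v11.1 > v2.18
True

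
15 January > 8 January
True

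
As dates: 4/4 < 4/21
True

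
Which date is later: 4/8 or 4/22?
4/22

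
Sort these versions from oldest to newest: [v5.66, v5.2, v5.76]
[v5.2, v5.66, v5.76]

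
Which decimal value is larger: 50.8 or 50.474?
50.8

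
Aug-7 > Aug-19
False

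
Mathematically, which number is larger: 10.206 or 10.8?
10.8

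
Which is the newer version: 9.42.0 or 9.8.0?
9.42.0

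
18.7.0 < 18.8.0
True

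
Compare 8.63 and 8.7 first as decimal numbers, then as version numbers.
As decimals: 8.63 < 8.7. As versions: v8.63 > v8.7 (minor version 63 > 7).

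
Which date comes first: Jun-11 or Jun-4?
Jun-4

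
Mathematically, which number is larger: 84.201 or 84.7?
84.7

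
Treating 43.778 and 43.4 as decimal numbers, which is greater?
43.778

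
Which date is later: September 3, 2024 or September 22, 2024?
September 22, 2024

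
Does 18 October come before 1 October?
No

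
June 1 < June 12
True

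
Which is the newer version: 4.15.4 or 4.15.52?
4.15.52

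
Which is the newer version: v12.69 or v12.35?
v12.69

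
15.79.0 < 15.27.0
False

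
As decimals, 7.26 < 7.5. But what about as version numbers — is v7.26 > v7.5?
True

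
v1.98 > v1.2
True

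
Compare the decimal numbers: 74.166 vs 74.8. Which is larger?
74.8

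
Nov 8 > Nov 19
False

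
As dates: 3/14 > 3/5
True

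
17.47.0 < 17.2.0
False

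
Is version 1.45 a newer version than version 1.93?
No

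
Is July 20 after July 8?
Yes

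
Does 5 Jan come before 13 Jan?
Yes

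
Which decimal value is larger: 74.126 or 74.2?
74.2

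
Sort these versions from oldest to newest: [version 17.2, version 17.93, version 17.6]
[version 17.2, version 17.6, version 17.93]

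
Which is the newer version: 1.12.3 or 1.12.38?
1.12.38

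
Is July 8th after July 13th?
No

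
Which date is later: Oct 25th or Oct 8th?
Oct 25th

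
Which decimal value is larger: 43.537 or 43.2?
43.537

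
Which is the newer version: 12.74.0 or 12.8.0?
12.74.0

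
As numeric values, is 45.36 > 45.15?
True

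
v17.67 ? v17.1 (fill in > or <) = >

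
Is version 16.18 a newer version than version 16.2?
Yes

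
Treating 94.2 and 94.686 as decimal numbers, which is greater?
94.686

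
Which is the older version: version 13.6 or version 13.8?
version 13.6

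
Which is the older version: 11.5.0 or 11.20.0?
11.5.0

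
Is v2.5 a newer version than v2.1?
Yes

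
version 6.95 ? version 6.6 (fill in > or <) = >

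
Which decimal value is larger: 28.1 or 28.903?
28.903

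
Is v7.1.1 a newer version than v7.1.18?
No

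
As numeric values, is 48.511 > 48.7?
False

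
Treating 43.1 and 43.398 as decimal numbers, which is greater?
43.398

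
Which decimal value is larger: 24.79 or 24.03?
24.79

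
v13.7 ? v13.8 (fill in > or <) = <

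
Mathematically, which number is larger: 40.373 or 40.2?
40.373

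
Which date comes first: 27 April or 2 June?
27 April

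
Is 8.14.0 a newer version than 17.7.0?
No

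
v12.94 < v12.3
False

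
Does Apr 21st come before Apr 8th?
No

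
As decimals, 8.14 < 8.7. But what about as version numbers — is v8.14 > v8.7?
True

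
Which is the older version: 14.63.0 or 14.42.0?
14.42.0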